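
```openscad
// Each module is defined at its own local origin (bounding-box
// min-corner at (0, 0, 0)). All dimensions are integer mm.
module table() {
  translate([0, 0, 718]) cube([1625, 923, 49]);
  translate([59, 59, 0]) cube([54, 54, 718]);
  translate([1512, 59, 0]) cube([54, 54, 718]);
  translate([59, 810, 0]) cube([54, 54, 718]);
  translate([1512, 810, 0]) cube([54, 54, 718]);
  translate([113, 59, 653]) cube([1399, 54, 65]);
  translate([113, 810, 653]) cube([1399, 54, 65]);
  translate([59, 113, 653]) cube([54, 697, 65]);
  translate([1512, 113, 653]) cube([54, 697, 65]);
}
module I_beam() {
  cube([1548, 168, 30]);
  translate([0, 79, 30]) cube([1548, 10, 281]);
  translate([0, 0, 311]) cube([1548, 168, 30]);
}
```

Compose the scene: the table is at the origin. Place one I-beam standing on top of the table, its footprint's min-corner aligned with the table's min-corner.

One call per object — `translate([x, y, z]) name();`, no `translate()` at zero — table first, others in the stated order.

table();
translate([0, 0, 767]) I_beam();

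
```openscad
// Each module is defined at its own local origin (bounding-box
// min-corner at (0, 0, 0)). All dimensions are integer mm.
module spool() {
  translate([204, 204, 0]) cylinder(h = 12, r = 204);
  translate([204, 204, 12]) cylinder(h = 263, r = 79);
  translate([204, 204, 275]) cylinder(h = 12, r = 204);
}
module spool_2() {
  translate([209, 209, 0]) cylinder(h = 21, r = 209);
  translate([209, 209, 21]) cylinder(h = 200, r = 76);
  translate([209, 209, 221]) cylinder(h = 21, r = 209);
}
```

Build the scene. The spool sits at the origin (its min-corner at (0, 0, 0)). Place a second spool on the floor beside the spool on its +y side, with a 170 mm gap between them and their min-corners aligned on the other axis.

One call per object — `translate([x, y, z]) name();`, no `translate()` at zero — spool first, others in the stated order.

spool();
translate([0, 578, 0]) spool_2();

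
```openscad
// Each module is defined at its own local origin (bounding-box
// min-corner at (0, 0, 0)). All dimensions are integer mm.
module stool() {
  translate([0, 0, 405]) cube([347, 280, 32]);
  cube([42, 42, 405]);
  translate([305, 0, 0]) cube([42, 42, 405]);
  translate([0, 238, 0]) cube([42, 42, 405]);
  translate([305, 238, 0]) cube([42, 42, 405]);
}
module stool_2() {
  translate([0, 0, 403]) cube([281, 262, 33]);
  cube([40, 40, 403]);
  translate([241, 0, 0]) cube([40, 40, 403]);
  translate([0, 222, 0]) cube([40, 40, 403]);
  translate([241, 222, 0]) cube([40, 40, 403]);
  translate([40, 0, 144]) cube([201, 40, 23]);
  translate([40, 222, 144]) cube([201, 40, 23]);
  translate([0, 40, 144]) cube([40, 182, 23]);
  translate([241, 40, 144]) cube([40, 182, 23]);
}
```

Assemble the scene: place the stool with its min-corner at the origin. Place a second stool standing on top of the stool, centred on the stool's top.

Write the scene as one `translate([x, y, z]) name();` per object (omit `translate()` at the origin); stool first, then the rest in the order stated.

stool();
translate([33, 9, 437]) stool_2();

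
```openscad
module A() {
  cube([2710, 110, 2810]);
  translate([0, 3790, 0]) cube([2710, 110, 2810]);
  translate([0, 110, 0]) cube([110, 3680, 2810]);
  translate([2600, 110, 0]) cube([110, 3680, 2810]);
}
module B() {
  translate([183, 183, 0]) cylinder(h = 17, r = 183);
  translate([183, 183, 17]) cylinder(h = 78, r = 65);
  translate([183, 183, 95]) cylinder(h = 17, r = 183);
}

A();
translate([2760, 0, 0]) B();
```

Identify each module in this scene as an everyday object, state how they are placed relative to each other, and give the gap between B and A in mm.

The spool's nearest face is 50 mm from the house frame's +x face.

A is a house frame. B is a spool. The spool is on the floor beside the house frame on its +x side. The gap between the spool and the house frame is 50 mm.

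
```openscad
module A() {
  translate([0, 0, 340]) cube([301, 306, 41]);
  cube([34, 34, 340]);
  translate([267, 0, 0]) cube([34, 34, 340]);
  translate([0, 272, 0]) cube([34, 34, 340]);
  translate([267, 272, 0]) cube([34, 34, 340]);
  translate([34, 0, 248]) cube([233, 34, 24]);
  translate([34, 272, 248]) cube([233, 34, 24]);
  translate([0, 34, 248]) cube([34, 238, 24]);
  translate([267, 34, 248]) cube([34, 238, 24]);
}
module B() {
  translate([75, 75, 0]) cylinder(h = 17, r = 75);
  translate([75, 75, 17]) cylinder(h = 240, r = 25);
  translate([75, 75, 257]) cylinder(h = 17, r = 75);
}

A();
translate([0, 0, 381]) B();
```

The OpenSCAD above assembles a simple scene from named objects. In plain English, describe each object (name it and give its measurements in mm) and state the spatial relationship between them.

A is a simple wooden stool: a rectangular seat 301 mm (x) by 306 mm (y), 41 mm thick, top face at z = 381 mm, on four square legs, each 34×34 mm in cross-section. The legs rest on z = 0, each flush with a corner of the seat. Four stretchers, 34 mm wide and 24 mm tall, connect adjacent legs with their undersides at z = 248 mm, each running between the inner faces of the legs it joins and aligned with the legs' outer faces on the other axis.

B is a spool: two coaxial disc flanges of radius 75 mm and thickness 17 mm, joined by a core cylinder of radius 25 mm and height 240 mm. The lower flange rests on z = 0 and the three cylinders share a vertical axis.

The spool is on top of the stool.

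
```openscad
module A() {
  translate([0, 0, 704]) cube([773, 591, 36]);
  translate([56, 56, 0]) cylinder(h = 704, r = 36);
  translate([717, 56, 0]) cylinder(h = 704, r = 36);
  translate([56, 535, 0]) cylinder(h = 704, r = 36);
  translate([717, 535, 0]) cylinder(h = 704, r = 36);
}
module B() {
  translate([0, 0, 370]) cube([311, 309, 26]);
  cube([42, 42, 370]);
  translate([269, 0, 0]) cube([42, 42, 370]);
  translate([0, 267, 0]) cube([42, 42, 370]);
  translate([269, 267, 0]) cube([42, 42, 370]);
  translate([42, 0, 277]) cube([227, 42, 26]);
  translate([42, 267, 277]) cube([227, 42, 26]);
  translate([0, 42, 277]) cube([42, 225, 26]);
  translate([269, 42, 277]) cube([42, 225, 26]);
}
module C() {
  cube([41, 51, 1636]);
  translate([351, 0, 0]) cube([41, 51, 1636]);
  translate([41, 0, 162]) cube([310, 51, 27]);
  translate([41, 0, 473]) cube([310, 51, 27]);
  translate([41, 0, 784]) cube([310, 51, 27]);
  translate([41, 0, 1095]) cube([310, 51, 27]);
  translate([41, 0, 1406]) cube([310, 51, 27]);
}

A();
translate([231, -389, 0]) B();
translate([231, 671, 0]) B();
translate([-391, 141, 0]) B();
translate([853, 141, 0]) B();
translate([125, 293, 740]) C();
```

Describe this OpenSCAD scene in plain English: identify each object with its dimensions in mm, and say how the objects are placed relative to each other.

A is a table: top 773 mm (x) × 591 mm (y), 36 mm thick, upper face at z = 740 mm, on four round legs of 72 mm diameter, each leg's bounding box inset 20 mm from the nearest pair of top edges, running from z = 0 to the bottom of the top.

B is a four-legged stool. The seat is 311×309 mm, 26 mm thick, top at z = 396 mm. It stands on four square legs, each 42×42 mm in cross-section, from z = 0 to the seat underside, each flush with a corner of the seat. Four stretchers, 42 mm wide and 26 mm tall, connect adjacent legs with their undersides at z = 277 mm, each running between the inner faces of the legs it joins and aligned with the legs' outer faces on the other axis.

C is a straight ladder. Two 41×51 mm vertical rails, 1636 mm tall, stand 392 mm apart (outside-to-outside) with their front faces coplanar on the −y side. 5 rungs, each 51 mm deep and 27 mm tall, span between the inner faces of the rails, front faces flush with the rails. The lowest rung's underside is at z = 162 mm and rungs are spaced 311 mm apart (underside to underside).

Four stools sit around the table at the −y, +y, −x, +x sides. The ladder is on top of the table.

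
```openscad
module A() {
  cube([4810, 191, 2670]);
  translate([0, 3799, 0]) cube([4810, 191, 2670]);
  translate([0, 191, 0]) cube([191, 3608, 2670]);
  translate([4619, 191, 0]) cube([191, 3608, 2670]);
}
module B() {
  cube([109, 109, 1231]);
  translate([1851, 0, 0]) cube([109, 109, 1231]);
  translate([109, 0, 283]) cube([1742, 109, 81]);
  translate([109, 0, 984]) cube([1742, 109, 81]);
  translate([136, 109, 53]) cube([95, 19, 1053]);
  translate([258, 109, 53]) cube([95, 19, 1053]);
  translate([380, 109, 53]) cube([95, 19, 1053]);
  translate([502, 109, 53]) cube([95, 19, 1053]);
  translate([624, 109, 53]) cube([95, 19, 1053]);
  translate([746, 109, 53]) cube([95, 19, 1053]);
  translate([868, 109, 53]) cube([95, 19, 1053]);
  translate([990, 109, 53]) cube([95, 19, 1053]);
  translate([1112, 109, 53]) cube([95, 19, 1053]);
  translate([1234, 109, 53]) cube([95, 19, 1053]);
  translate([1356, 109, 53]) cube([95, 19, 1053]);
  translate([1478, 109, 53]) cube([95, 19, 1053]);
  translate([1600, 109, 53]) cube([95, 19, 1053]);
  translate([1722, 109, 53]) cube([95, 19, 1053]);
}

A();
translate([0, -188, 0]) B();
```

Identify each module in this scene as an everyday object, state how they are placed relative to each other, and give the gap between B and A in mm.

The fence section's nearest face is 60 mm from the house frame's −y face.

A is a house frame. B is a fence section. The fence section is on the floor beside the house frame on its −y side. The gap between the fence section and the house frame is 60 mm.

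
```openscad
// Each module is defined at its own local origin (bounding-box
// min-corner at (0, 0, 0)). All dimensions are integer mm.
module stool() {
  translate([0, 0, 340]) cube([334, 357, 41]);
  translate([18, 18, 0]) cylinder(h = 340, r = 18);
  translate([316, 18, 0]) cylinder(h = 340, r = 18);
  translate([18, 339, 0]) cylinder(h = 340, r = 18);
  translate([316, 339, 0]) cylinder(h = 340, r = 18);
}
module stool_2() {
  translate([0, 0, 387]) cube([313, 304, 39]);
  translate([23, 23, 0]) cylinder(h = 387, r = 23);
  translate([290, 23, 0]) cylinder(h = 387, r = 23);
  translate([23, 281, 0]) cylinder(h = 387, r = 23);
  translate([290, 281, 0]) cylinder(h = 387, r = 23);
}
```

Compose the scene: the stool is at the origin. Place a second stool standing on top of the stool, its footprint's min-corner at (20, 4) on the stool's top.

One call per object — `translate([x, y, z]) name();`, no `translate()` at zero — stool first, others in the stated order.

stool();
translate([20, 4, 381]) stool_2();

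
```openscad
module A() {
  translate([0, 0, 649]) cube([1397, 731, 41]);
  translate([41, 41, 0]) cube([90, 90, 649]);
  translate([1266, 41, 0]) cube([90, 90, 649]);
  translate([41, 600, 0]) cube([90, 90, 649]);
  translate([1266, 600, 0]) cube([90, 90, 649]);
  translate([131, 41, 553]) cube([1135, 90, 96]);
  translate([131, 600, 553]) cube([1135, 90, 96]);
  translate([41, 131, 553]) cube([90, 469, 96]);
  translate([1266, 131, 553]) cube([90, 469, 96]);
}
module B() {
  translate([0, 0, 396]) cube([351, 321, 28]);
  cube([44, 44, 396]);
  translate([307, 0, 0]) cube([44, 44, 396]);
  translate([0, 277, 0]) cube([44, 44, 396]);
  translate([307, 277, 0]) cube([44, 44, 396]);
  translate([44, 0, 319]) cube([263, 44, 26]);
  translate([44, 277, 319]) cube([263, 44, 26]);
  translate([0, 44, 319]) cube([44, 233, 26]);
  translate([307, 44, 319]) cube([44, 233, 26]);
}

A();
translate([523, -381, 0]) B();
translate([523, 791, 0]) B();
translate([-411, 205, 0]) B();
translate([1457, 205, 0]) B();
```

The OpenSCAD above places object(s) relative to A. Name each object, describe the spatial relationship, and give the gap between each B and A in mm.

A is a table. B is a stool. Four stools sit around the table at the −y, +y, −x, +x sides. The gap between each stool and the table is 60 mm.

Each stool's nearest face is 60 mm from the table's bounding box.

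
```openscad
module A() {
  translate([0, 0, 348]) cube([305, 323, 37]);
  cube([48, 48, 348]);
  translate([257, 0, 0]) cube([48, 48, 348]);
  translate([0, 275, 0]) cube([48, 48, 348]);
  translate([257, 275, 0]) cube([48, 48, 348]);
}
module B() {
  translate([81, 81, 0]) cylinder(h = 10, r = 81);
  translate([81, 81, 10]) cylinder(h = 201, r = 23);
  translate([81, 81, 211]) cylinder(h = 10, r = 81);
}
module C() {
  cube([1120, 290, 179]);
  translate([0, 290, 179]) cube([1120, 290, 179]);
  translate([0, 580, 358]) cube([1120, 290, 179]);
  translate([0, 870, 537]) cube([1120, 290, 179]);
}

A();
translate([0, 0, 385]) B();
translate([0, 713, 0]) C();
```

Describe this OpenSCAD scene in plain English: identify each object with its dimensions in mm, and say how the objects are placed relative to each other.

A is a simple wooden stool: a rectangular seat 305 mm (x) by 323 mm (y), 37 mm thick, top face at z = 385 mm, on four square legs, each 48×48 mm in cross-section. The legs rest on z = 0, each flush with a corner of the seat.

B is a spool: two coaxial disc flanges of radius 81 mm and thickness 10 mm, joined by a core cylinder of radius 23 mm and height 201 mm. The lower flange rests on z = 0 and the three cylinders share a vertical axis.

C is a straight staircase of 4 solid steps. Each step is 1120 mm wide (x), 290 mm deep (y, the going) and 179 mm tall (the rise). The first step rests on the floor; each subsequent step sits one going further in +y and one rise higher in +z, directly behind and above the previous step with no overlap.

The spool is on top of the stool. The staircase is on the floor beside the stool on its +y side.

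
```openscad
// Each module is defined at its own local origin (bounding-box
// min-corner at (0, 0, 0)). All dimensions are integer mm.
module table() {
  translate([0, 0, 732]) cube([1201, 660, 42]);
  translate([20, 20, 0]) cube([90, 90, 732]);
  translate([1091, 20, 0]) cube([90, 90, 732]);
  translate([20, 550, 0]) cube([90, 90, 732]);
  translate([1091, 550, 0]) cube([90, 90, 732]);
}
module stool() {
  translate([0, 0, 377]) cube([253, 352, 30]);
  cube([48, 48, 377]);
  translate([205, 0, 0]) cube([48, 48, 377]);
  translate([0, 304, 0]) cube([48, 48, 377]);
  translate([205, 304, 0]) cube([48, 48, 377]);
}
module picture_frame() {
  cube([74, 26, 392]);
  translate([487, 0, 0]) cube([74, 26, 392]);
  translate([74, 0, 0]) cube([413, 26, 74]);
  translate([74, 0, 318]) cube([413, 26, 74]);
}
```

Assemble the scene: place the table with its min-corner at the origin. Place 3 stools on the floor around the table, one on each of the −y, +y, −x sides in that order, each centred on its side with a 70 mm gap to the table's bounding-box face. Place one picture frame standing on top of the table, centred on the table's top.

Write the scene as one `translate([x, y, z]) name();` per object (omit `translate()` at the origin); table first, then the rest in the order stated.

table();
translate([474, -422, 0]) stool();
translate([474, 730, 0]) stool();
translate([-323, 154, 0]) stool();
translate([320, 317, 774]) picture_frame();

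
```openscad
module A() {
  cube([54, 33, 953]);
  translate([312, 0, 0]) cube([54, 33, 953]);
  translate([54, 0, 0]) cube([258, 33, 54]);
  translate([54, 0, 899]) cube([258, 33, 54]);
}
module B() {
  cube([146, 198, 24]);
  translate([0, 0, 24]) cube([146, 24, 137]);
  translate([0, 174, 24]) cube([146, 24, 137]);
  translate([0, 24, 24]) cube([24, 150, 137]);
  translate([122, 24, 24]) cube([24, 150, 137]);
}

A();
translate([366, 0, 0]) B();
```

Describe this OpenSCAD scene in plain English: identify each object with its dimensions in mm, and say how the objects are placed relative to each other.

A is a picture frame with a 258×845 mm rectangular opening (x by z) and a uniform 54 mm border on every side. Frame depth is 33 mm along y. It is built from two vertical stiles running the full outside height and two horizontal rails spanning the gap between the stiles.

B is an open storage box with external size 146×198×161 mm and wall thickness 24 mm (the base is also 24 mm thick). The base covers the whole footprint; the four walls stand on the base, with the y-facing walls full-width and the x-facing walls fitting between their inner faces.

The open box is against the picture frame's +x side, with their −y faces flush.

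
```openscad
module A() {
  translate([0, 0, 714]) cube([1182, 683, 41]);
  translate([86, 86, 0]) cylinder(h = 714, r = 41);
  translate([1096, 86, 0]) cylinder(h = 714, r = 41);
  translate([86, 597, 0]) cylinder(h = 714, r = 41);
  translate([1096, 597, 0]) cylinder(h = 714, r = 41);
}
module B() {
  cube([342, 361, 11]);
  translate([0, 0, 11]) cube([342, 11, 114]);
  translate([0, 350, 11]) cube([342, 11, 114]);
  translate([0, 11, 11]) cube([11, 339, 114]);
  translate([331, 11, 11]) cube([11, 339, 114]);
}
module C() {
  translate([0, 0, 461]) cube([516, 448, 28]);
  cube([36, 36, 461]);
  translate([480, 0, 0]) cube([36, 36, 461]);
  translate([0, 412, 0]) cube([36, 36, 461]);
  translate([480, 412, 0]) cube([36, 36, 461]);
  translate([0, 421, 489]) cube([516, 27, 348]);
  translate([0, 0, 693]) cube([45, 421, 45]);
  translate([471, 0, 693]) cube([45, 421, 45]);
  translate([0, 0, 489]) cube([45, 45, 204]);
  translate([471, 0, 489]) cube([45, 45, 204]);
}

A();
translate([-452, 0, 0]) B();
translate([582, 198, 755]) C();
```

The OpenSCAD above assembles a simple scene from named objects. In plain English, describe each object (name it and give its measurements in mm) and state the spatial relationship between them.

A is a table: top 1182 mm (x) × 683 mm (y), 41 mm thick, upper face at z = 755 mm, on four round legs of 82 mm diameter, each leg's bounding box inset 45 mm from the nearest pair of top edges, running from z = 0 to the bottom of the top.

B is an open storage box with external size 342×361×125 mm and wall thickness 11 mm (the base is also 11 mm thick). The base covers the whole footprint; the four walls stand on the base, with the y-facing walls full-width and the x-facing walls fitting between their inner faces.

C is a chair. The seat is a 516×448×28 mm slab with its top at z = 489 mm, on four 36×36 mm corner legs (flush with the seat edges, standing on z = 0). A flat backrest 27 mm thick, 348 mm tall, spans the full seat width and rises from the seat top along its +y edge, rear face flush with the rear of the seat. Two armrests of 45×45 mm section run along each side from the seat's front edge to the front of the backrest, top faces 249 mm above the seat top and outer faces flush with the seat's x-edges; a 45×45 mm post under the front of each armrest stands on the seat at the front corner.

The open box is on the floor beside the table on its −x side. The chair is on top of the table.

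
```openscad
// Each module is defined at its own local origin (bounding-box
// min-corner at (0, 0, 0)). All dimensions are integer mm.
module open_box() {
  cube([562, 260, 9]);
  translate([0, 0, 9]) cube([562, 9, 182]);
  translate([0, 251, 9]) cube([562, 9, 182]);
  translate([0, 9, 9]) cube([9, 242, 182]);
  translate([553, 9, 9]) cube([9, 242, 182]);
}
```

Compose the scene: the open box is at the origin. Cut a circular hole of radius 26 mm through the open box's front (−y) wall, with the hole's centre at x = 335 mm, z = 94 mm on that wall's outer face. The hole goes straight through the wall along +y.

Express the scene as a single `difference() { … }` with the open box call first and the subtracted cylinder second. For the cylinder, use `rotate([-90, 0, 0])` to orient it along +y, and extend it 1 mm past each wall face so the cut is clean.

difference() {
  open_box();
  translate([335, -1, 94]) rotate([-90, 0, 0]) cylinder(h = 11, r = 26);
}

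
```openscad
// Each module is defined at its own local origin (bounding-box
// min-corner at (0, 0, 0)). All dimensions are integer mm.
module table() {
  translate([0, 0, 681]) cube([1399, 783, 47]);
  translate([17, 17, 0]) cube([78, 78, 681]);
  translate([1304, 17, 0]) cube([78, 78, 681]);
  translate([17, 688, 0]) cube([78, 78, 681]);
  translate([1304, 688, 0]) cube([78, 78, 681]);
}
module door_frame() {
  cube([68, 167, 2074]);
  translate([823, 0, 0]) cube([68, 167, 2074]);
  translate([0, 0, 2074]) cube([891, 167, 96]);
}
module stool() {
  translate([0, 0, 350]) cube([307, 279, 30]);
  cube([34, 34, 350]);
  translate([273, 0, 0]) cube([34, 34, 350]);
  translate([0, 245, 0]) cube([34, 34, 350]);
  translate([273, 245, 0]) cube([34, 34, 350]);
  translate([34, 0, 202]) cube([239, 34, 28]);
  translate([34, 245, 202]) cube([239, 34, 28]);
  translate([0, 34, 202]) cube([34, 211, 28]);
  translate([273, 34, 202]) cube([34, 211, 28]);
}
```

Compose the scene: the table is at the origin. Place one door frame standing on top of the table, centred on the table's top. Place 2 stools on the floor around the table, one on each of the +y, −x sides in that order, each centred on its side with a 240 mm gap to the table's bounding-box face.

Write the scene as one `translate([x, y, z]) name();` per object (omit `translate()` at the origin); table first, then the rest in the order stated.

table();
translate([254, 308, 728]) door_frame();
translate([546, 1023, 0]) stool();
translate([-547, 252, 0]) stool();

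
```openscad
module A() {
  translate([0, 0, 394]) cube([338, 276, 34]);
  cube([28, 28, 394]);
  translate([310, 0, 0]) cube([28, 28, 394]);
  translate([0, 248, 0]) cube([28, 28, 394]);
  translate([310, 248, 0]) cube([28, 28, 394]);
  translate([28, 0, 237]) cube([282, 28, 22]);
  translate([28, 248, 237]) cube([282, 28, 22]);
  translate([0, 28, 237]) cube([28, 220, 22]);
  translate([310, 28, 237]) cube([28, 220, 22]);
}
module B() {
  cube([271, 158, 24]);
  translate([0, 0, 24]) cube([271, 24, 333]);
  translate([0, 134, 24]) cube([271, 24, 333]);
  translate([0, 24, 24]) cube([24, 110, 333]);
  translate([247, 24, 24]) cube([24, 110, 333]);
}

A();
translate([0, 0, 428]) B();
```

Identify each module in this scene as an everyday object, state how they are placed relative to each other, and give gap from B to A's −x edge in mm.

A is a stool. B is an open box. The open box is on top of the stool. The gap from the open box to the stool's −x edge is 0 mm.

The open box's min-x is at 0; the stool's min-x is 0; gap = 0 mm.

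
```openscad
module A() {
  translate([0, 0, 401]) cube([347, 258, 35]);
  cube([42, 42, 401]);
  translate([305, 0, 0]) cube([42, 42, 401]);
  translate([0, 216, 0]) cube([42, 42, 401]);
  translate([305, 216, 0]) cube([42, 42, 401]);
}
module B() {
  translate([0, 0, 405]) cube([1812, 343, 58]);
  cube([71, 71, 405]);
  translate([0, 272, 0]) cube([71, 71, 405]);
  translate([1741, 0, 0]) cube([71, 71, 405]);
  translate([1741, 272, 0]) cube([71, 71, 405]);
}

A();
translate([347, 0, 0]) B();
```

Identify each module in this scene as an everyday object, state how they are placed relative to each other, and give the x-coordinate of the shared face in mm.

The stool's +x face and the bench's −x face are both at x = 347 mm.

A is a stool. B is a bench. The bench is against the stool's +x side, with their −y faces flush. The x-coordinate of the shared face is 347 mm.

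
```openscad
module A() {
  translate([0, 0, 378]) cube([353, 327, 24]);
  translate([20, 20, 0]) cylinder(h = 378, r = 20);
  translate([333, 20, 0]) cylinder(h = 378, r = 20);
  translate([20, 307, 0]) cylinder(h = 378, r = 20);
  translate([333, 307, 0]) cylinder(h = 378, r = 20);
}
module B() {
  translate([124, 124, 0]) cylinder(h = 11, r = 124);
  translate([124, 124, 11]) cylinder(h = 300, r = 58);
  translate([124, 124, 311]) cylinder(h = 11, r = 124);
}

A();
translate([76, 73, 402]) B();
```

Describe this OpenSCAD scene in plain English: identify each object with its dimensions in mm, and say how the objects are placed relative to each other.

A is a four-legged stool. The seat is 353×327 mm, 24 mm thick, top at z = 402 mm. It stands on four round legs, each 40 mm in diameter, from z = 0 to the seat underside, each leg's axis is inset half a diameter from the nearest pair of seat edges (so the leg's bounding box is flush with the corner).

B is a spool: two coaxial disc flanges of radius 124 mm and thickness 11 mm, joined by a core cylinder of radius 58 mm and height 300 mm. The lower flange rests on z = 0 and the three cylinders share a vertical axis.

The spool is on top of the stool.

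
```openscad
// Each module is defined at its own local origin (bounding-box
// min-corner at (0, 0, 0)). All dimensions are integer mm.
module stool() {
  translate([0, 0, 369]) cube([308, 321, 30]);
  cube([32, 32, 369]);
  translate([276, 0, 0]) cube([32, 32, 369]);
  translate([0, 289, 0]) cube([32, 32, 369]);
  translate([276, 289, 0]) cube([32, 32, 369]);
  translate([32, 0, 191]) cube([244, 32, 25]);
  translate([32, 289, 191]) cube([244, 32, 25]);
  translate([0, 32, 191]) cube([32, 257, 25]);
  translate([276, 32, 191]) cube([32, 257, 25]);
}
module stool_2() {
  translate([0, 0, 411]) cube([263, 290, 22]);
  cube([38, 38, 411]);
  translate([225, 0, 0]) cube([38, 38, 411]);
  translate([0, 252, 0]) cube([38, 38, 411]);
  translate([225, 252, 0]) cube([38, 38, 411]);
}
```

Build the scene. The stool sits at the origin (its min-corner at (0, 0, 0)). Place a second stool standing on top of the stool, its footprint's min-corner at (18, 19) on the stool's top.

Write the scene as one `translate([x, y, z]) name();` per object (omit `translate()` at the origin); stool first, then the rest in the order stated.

stool();
translate([18, 19, 399]) stool_2();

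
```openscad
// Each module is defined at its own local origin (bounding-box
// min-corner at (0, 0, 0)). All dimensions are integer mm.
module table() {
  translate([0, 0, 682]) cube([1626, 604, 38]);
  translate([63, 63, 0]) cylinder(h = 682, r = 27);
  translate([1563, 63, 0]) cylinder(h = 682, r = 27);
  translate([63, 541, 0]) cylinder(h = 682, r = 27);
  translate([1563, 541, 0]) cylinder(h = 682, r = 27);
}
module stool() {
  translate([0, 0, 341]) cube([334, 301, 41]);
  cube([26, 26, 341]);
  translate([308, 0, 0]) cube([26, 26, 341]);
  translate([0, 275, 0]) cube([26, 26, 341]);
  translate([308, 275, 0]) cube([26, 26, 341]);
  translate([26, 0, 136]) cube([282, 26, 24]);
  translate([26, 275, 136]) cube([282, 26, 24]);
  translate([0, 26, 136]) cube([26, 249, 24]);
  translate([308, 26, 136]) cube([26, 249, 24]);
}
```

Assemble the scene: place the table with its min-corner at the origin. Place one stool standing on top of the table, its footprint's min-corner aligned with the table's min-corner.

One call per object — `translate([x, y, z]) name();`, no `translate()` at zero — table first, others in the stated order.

table();
translate([0, 0, 720]) stool();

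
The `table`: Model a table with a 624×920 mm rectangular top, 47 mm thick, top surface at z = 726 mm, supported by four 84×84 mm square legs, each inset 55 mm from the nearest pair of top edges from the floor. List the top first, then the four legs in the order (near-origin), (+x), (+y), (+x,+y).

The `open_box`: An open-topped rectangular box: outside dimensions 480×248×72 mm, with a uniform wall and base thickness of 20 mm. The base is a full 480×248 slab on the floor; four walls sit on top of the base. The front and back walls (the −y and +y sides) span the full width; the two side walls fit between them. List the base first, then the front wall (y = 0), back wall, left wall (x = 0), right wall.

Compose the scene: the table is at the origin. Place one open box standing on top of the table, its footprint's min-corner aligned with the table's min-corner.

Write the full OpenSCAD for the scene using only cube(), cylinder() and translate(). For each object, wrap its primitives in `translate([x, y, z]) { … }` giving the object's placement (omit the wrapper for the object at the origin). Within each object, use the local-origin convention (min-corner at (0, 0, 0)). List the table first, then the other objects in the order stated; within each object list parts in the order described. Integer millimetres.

translate([0, 0, 679]) cube([624, 920, 47]);
translate([55, 55, 0]) cube([84, 84, 679]);
translate([485, 55, 0]) cube([84, 84, 679]);
translate([55, 781, 0]) cube([84, 84, 679]);
translate([485, 781, 0]) cube([84, 84, 679]);
translate([0, 0, 726]) {
  cube([480, 248, 20]);
  translate([0, 0, 20]) cube([480, 20, 52]);
  translate([0, 228, 20]) cube([480, 20, 52]);
  translate([0, 20, 20]) cube([20, 208, 52]);
  translate([460, 20, 20]) cube([20, 208, 52]);
}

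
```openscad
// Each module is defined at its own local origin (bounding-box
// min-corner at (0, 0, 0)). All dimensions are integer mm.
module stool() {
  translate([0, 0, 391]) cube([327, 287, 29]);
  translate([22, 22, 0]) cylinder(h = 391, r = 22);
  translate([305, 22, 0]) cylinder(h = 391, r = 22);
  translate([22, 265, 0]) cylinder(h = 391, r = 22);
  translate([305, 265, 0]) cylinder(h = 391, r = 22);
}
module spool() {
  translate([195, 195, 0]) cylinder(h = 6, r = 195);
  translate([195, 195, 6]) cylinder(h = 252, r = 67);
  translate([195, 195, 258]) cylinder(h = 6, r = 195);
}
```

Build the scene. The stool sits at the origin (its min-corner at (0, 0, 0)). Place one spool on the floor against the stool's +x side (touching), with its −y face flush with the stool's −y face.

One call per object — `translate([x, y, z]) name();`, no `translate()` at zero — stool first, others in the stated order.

stool();
translate([327, 0, 0]) spool();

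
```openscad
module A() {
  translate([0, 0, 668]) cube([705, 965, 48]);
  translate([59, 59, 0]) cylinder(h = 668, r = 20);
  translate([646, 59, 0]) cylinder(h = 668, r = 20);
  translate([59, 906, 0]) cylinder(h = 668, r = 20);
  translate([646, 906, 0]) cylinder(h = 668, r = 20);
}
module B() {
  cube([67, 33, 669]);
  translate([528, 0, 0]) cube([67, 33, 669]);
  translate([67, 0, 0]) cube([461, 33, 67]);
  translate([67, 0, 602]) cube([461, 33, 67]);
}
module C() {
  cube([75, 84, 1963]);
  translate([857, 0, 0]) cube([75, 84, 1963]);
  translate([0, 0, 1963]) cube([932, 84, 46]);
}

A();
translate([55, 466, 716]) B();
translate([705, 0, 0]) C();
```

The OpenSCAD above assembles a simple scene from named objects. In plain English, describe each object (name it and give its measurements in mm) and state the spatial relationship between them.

A is a table: top 705 mm (x) × 965 mm (y), 48 mm thick, upper face at z = 716 mm, on four round legs of 40 mm diameter, each leg's bounding box inset 39 mm from the nearest pair of top edges, running from z = 0 to the bottom of the top.

B is a rectangular picture frame lying in the x–z plane (depth along y). The opening is 461 mm wide (x) by 535 mm tall (z), surrounded by a border 67 mm wide on all four sides. The frame is 33 mm deep and is made of two full-height vertical stiles with two horizontal rails fitted between them.

C is a rectangular door frame: two vertical jambs of 75×84 mm section, 1963 mm tall, with a clear opening 782 mm wide between their inner faces. A header 46 mm tall and 84 mm deep lies on top of the jambs and spans the full outside width.

The picture frame is on top of the table, centred. The door frame is against the table's +x side, with their −y faces flush.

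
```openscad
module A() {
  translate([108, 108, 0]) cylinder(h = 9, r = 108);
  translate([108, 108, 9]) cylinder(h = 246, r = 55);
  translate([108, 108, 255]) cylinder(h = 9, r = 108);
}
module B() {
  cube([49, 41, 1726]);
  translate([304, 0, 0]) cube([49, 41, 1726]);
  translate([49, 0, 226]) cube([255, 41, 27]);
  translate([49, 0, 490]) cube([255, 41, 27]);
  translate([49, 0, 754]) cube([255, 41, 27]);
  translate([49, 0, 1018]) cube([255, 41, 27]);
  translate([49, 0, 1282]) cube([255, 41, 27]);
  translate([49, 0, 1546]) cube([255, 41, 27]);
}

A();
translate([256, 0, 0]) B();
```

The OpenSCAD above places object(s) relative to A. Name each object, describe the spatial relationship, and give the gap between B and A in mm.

The ladder's nearest face is 40 mm from the spool's +x face.

A is a spool. B is a ladder. The ladder is on the floor beside the spool on its +x side. The gap between the ladder and the spool is 40 mm.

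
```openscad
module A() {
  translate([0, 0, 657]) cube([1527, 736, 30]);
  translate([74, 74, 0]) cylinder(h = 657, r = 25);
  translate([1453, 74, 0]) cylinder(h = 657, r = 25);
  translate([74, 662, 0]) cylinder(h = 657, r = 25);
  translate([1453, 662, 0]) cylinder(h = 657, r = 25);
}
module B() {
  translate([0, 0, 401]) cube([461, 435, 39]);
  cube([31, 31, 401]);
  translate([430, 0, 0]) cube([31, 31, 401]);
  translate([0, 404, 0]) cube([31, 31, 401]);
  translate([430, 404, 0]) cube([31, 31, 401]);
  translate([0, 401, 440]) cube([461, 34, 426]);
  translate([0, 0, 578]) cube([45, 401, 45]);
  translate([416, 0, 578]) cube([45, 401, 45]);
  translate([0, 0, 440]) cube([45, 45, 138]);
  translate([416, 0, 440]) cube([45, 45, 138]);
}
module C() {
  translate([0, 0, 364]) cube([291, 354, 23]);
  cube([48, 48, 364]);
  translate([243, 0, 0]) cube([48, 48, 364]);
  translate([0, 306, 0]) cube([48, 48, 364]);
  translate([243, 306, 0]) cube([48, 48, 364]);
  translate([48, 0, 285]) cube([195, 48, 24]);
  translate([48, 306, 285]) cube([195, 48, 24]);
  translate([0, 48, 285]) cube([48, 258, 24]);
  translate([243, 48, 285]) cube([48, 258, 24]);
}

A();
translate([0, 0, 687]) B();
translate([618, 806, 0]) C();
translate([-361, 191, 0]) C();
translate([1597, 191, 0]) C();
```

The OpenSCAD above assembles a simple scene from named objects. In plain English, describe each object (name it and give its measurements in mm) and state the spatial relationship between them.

A is a table: top 1527 mm (x) × 736 mm (y), 30 mm thick, upper face at z = 687 mm, on four round legs of 50 mm diameter, each leg's bounding box inset 49 mm from the nearest pair of top edges, running from z = 0 to the bottom of the top.

B is a chair. The seat is a 461×435×39 mm slab with its top at z = 440 mm, on four 31×31 mm corner legs (flush with the seat edges, standing on z = 0). A flat backrest 34 mm thick, 426 mm tall, spans the full seat width and rises from the seat top along its +y edge, rear face flush with the rear of the seat. Two armrests of 45×45 mm section run along each side from the seat's front edge to the front of the backrest, top faces 183 mm above the seat top and outer faces flush with the seat's x-edges; a 45×45 mm post under the front of each armrest stands on the seat at the front corner.

C is a four-legged stool. The seat is a 291×354×23 mm slab whose top surface is at z = 387 mm; four square legs, each 48×48 mm in cross-section, run from the floor (z = 0) to the underside of the seat, each flush with a corner of the seat. Four stretchers, 48 mm wide and 24 mm tall, connect adjacent legs with their undersides at z = 285 mm, each running between the inner faces of the legs it joins and aligned with the legs' outer faces on the other axis.

The chair is on top of the table. Three stools sit around the table at the +y, −x, +x sides.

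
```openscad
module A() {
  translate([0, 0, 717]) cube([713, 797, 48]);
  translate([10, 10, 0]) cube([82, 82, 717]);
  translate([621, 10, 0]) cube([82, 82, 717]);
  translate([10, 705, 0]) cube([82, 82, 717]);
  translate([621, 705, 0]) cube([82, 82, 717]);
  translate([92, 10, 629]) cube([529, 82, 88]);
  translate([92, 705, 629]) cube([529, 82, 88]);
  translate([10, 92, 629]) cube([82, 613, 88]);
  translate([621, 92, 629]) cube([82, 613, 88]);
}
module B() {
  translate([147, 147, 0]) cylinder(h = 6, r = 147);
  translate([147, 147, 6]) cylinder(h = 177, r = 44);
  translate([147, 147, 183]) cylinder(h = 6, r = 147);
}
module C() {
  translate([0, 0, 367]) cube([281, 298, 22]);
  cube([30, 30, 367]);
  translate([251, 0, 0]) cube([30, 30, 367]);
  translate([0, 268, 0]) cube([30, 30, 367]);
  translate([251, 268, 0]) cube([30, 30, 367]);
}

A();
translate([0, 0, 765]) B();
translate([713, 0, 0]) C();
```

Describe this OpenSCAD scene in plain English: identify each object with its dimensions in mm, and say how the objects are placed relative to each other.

A is a rectangular dining table. The top is 713×797×48 mm with its upper surface at z = 765 mm. It stands on four 82×82 mm square legs, each inset 10 mm from the nearest pair of top edges, running from the floor to the underside of the top. Four apron rails, 82 mm thick and 88 mm tall, run between adjacent legs with their top edges flush with the underside of the top and their outer faces flush with the legs' outer faces.

B is a spool: two coaxial disc flanges of radius 147 mm and thickness 6 mm, joined by a core cylinder of radius 44 mm and height 177 mm. The lower flange rests on z = 0 and the three cylinders share a vertical axis.

C is a simple wooden stool: a rectangular seat 281 mm (x) by 298 mm (y), 22 mm thick, top face at z = 389 mm, on four square legs, each 30×30 mm in cross-section. The legs rest on z = 0, each flush with a corner of the seat.

The spool is on top of the table. The stool is against the table's +x side, with their −y faces flush.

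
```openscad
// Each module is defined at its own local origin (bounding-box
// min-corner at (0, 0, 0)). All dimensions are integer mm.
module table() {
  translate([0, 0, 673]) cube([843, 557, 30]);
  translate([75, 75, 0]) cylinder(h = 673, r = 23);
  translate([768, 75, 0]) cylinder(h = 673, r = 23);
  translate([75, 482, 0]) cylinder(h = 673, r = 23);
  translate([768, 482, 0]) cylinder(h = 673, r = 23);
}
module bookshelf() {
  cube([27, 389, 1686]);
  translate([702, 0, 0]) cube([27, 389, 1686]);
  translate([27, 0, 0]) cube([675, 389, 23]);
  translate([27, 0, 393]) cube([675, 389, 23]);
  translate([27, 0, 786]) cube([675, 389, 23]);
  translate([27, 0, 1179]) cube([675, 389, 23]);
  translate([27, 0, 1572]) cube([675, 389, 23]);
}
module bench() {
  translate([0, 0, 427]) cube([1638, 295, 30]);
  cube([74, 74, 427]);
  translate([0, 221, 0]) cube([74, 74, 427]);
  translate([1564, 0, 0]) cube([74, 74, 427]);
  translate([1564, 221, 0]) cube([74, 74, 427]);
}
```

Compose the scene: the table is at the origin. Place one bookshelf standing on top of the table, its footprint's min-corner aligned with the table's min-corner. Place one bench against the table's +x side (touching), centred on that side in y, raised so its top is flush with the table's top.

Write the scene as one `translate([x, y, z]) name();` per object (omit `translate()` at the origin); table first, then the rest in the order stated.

table();
translate([0, 0, 703]) bookshelf();
translate([843, 131, 246]) bench();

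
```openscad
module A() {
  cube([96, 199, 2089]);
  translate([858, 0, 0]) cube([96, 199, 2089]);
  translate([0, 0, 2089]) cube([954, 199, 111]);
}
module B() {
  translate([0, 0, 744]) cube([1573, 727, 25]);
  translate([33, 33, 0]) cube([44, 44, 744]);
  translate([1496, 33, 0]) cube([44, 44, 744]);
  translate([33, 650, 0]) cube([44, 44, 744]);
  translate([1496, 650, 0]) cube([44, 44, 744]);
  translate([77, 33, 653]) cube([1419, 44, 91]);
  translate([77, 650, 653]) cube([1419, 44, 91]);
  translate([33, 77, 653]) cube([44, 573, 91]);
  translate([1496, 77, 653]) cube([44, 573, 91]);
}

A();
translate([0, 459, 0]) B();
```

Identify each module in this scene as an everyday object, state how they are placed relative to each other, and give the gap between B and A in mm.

The table's nearest face is 260 mm from the door frame's +y face.

A is a door frame. B is a table. The table is on the floor beside the door frame on its +y side. The gap between the table and the door frame is 260 mm.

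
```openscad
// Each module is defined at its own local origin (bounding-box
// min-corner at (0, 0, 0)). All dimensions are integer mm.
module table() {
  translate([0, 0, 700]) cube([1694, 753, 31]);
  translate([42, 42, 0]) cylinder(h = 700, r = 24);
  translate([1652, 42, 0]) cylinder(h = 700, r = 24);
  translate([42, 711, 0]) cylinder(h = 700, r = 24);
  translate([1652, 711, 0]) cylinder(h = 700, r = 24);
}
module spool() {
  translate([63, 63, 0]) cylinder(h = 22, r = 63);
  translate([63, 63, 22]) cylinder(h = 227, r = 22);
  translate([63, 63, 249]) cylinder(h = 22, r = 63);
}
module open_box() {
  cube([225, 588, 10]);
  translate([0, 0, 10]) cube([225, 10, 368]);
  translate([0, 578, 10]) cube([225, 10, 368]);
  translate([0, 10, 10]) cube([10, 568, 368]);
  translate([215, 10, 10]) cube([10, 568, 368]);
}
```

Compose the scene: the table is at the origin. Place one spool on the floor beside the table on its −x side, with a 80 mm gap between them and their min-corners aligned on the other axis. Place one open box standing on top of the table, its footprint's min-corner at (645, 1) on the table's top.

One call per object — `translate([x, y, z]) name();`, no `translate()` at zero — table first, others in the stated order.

table();
translate([-206, 0, 0]) spool();
translate([645, 1, 731]) open_box();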